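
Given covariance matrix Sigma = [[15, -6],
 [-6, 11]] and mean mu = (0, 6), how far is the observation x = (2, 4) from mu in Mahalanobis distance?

Step 1 — centre the observation: (x - mu) = (2, -2).

Step 2 — invert Sigma. det(Sigma) = 15·11 - (-6)² = 129.
  Sigma^{-1} = (1/det) · [[d, -b], [-b, a]] = [[0.0853, 0.0465],
 [0.0465, 0.1163]].

Step 3 — form the quadratic (x - mu)^T · Sigma^{-1} · (x - mu):
  Sigma^{-1} · (x - mu) = (0.0775, -0.1395).
  (x - mu)^T · [Sigma^{-1} · (x - mu)] = (2)·(0.0775) + (-2)·(-0.1395) = 0.4341.

Step 4 — take square root: d = √(0.4341) ≈ 0.6589.

d(x, mu) = √(0.4341) ≈ 0.6589


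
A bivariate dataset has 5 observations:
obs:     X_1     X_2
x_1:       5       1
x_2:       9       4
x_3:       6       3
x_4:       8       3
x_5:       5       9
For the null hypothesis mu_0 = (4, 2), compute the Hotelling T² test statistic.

Step 1 — sample mean vector:
  mean(X_1) = (5 + 9 + 6 + 8 + 5) / 5 = 33/5 = 6.6
  mean(X_2) = (1 + 4 + 3 + 3 + 9) / 5 = 20/5 = 4
  x̄ = (6.6, 4),  deviation x̄ - mu_0 = (6.6, 4) - (4, 2) = (2.6, 2).

Step 2 — sample covariance matrix, S[i,j] = (1/(n-1)) · Σ_k (x_{k,i} - mean_i) · (x_{k,j} - mean_j), divisor n-1 = 4:
  S[X_1,X_1] = ((-1.6)·(-1.6) + (2.4)·(2.4) + (-0.6)·(-0.6) + (1.4)·(1.4) + (-1.6)·(-1.6)) / 4 = 13.2/4 = 3.3
  S[X_1,X_2] = ((-1.6)·(-3) + (2.4)·(0) + (-0.6)·(-1) + (1.4)·(-1) + (-1.6)·(5)) / 4 = -4/4 = -1
  S[X_2,X_2] = ((-3)·(-3) + (0)·(0) + (-1)·(-1) + (-1)·(-1) + (5)·(5)) / 4 = 36/4 = 9
  S = [[3.3, -1],
 [-1, 9]].

Step 3 — invert S. det(S) = 3.3·9 - (-1)² = 28.7.
  S^{-1} = (1/det) · [[d, -b], [-b, a]] = [[0.3136, 0.0348],
 [0.0348, 0.115]].

Step 4 — quadratic form (x̄ - mu_0)^T · S^{-1} · (x̄ - mu_0):
  S^{-1} · (x̄ - mu_0) = (0.885, 0.3206),
  (x̄ - mu_0)^T · [...] = (2.6)·(0.885) + (2)·(0.3206) = 2.9422.

Step 5 — scale by n: T² = 5 · 2.9422 = 14.7108.

T² ≈ 14.7108


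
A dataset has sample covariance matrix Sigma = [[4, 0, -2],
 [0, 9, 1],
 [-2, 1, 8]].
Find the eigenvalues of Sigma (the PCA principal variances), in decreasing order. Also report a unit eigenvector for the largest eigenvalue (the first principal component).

Step 1 — characteristic polynomial p(λ) = det(λI - Sigma) = λ³ - tr·λ² + c_1·λ - det, where tr = trace, c_1 = sum of the principal 2×2 minors, det = det(Sigma):
  tr = 4 + 9 + 8 = 21,
  c_1 = (4·9 - (0)²) + (4·8 - (-2)²) + (9·8 - (1)²) = 36 + 28 + 71 = 135,
  det = 4·(9·8 - (1)²) - (0)·((0)·8 - (1)·(-2)) + (-2)·((0)·(1) - 9·(-2)) = 4·(71) - (0)·(2) + (-2)·(18) = 248.
  So p(λ) = λ³ - 21λ² + 135λ - 248.
Step 2 — look for an integer root (rational root theorem: any rational root is an integer divisor of 248). Testing λ = 8:
  p(8) = 512 - 1344 + 1080 - 248 = 0  ✓
  Dividing out (λ - 8): p(λ) = (λ - 8)(λ² - 13λ + 31).
Step 3 — remaining eigenvalues from the quadratic λ² - 13λ + 31 = 0:
  Δ = 13² - 4·31 = 169 - 124 = 45,  λ = (13 ± √45)/2 = (13 ± 6.7082)/2 ≈ 9.8541 or 3.1459.
  Sorted: λ_1 = 9.8541,  λ_2 = 8,  λ_3 = 3.1459  (check: sum = 21 = tr ✓).

Step 4 — unit eigenvector for λ_1 ≈ 9.8541: v spans the null space of (Sigma - λ_1 I), whose rows are
  r_1 = (-5.8541, 0, -2),  r_2 = (0, -0.8541, 1),  r_3 = (-2, 1, -1.8541).
  v is orthogonal to every row, so take v ∝ r_1 × r_2 = ((0)·(1) - (-2)·(-0.8541), (-2)·(0) - (-5.8541)·(1), (-5.8541)·(-0.8541) - (0)·(0)) ≈ (-1.7082, 5.8541, 5).
  Rescale (multiply by -1 so the first nonzero entry is positive): u = (1.7082, -5.8541, -5).
  ||u|| = √((1.7082)² + (-5.8541)² + (-5)²) = √(62.1885) ≈ 7.886,  v_1 = u/||u|| ≈ (0.2166, -0.7423, -0.634) (||v_1|| = 1).

λ_1 = 9.8541,  λ_2 = 8,  λ_3 = 3.1459;  v_1 ≈ (0.2166, -0.7423, -0.634)


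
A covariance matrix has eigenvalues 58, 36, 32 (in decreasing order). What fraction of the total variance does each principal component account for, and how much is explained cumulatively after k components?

Step 1 — total variance = trace(Sigma) = Σ λ_i = 58 + 36 + 32 = 126.

Step 2 — fraction explained by component i = λ_i / Σ λ:
  PC1: 58/126 = 0.4603
  PC2: 36/126 = 0.2857
  PC3: 32/126 = 0.254

Step 3 — cumulative fraction after k components = (λ_1 + ... + λ_k) / Σ λ:
  k = 1: 58/126 = 0.4603
  k = 2: (58 + 36)/126 = 94/126 = 0.746
  k = 3: (58 + 36 + 32)/126 = 126/126 = 1

Summary (fraction, with percent):

explained: PC1 0.4603 (46.03%), PC2 0.2857 (28.57%), PC3 0.254 (25.4%);  cumulative: 0.4603, 0.746, 1


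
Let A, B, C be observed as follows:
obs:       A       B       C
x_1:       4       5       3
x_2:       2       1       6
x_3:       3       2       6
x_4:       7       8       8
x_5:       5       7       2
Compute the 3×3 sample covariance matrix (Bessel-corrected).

Step 1 — column means:
  mean(A) = (4 + 2 + 3 + 7 + 5) / 5 = 21/5 = 4.2
  mean(B) = (5 + 1 + 2 + 8 + 7) / 5 = 23/5 = 4.6
  mean(C) = (3 + 6 + 6 + 8 + 2) / 5 = 25/5 = 5

Step 2 — sample covariance S[i,j] = (1/(n-1)) · Σ_k (x_{k,i} - mean_i) · (x_{k,j} - mean_j), with n-1 = 4.
  S[A,A] = ((-0.2)·(-0.2) + (-2.2)·(-2.2) + (-1.2)·(-1.2) + (2.8)·(2.8) + (0.8)·(0.8)) / 4 = 14.8/4 = 3.7
  S[A,B] = ((-0.2)·(0.4) + (-2.2)·(-3.6) + (-1.2)·(-2.6) + (2.8)·(3.4) + (0.8)·(2.4)) / 4 = 22.4/4 = 5.6
  S[A,C] = ((-0.2)·(-2) + (-2.2)·(1) + (-1.2)·(1) + (2.8)·(3) + (0.8)·(-3)) / 4 = 3/4 = 0.75
  S[B,B] = ((0.4)·(0.4) + (-3.6)·(-3.6) + (-2.6)·(-2.6) + (3.4)·(3.4) + (2.4)·(2.4)) / 4 = 37.2/4 = 9.3
  S[B,C] = ((0.4)·(-2) + (-3.6)·(1) + (-2.6)·(1) + (3.4)·(3) + (2.4)·(-3)) / 4 = -4/4 = -1
  S[C,C] = ((-2)·(-2) + (1)·(1) + (1)·(1) + (3)·(3) + (-3)·(-3)) / 4 = 24/4 = 6

S is symmetric (S[j,i] = S[i,j]). Assembling:

S = [[3.7, 5.6, 0.75],
 [5.6, 9.3, -1],
 [0.75, -1, 6]]


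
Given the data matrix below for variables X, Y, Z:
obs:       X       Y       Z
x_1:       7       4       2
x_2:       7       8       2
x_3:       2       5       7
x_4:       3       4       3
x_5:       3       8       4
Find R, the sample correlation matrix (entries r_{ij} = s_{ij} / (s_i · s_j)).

Step 1 — column means:
  mean(X) = (7 + 7 + 2 + 3 + 3) / 5 = 22/5 = 4.4
  mean(Y) = (4 + 8 + 5 + 4 + 8) / 5 = 29/5 = 5.8
  mean(Z) = (2 + 2 + 7 + 3 + 4) / 5 = 18/5 = 3.6

Step 2 — sample variances and covariances s[i,j] = (1/(n-1)) · Σ_k (x_{k,i} - mean_i) · (x_{k,j} - mean_j), with n-1 = 4:
  s[X,X] = ((2.6)·(2.6) + (2.6)·(2.6) + (-2.4)·(-2.4) + (-1.4)·(-1.4) + (-1.4)·(-1.4)) / 4 = 23.2/4 = 5.8
  s[X,Y] = ((2.6)·(-1.8) + (2.6)·(2.2) + (-2.4)·(-0.8) + (-1.4)·(-1.8) + (-1.4)·(2.2)) / 4 = 2.4/4 = 0.6
  s[X,Z] = ((2.6)·(-1.6) + (2.6)·(-1.6) + (-2.4)·(3.4) + (-1.4)·(-0.6) + (-1.4)·(0.4)) / 4 = -16.2/4 = -4.05
  s[Y,Y] = ((-1.8)·(-1.8) + (2.2)·(2.2) + (-0.8)·(-0.8) + (-1.8)·(-1.8) + (2.2)·(2.2)) / 4 = 16.8/4 = 4.2
  s[Y,Z] = ((-1.8)·(-1.6) + (2.2)·(-1.6) + (-0.8)·(3.4) + (-1.8)·(-0.6) + (2.2)·(0.4)) / 4 = -1.4/4 = -0.35
  s[Z,Z] = ((-1.6)·(-1.6) + (-1.6)·(-1.6) + (3.4)·(3.4) + (-0.6)·(-0.6) + (0.4)·(0.4)) / 4 = 17.2/4 = 4.3
  Sample standard deviations s_i = √(s[i,i]):
  s(X) = √(5.8) = 2.4083
  s(Y) = √(4.2) = 2.0494
  s(Z) = √(4.3) = 2.0736

Step 3 — r_{ij} = s_{ij} / (s_i · s_j):
  r[X,X] = 1 (diagonal).
  r[X,Y] = 0.6 / (2.4083 · 2.0494) = 0.6 / 4.9356 = 0.1216
  r[X,Z] = -4.05 / (2.4083 · 2.0736) = -4.05 / 4.994 = -0.811
  r[Y,Y] = 1 (diagonal).
  r[Y,Z] = -0.35 / (2.0494 · 2.0736) = -0.35 / 4.2497 = -0.0824
  r[Z,Z] = 1 (diagonal).

R is symmetric with unit diagonal. Assembling:

R = [[1, 0.1216, -0.811],
 [0.1216, 1, -0.0824],
 [-0.811, -0.0824, 1]]


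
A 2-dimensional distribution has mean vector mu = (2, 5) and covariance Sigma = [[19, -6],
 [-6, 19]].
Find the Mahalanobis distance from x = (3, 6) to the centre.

Step 1 — centre the observation: (x - mu) = (1, 1).

Step 2 — invert Sigma. det(Sigma) = 19·19 - (-6)² = 325.
  Sigma^{-1} = (1/det) · [[d, -b], [-b, a]] = [[0.0585, 0.0185],
 [0.0185, 0.0585]].

Step 3 — form the quadratic (x - mu)^T · Sigma^{-1} · (x - mu):
  Sigma^{-1} · (x - mu) = (0.0769, 0.0769).
  (x - mu)^T · [Sigma^{-1} · (x - mu)] = (1)·(0.0769) + (1)·(0.0769) = 0.1538.

Step 4 — take square root: d = √(0.1538) ≈ 0.3922.

d(x, mu) = √(0.1538) ≈ 0.3922


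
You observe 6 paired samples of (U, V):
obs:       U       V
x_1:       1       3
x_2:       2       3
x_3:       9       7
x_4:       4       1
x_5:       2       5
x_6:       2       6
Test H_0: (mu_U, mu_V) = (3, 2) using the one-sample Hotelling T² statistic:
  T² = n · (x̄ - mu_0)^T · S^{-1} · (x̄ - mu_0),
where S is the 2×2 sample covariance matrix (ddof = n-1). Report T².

Step 1 — sample mean vector:
  mean(U) = (1 + 2 + 9 + 4 + 2 + 2) / 6 = 20/6 = 3.3333
  mean(V) = (3 + 3 + 7 + 1 + 5 + 6) / 6 = 25/6 = 4.1667
  x̄ = (3.3333, 4.1667),  deviation x̄ - mu_0 = (3.3333, 4.1667) - (3, 2) = (0.3333, 2.1667).

Step 2 — sample covariance matrix, S[i,j] = (1/(n-1)) · Σ_k (x_{k,i} - mean_i) · (x_{k,j} - mean_j), divisor n-1 = 5:
  S[U,U] = ((-2.3333)·(-2.3333) + (-1.3333)·(-1.3333) + (5.6667)·(5.6667) + (0.6667)·(0.6667) + (-1.3333)·(-1.3333) + (-1.3333)·(-1.3333)) / 5 = 43.3333/5 = 8.6667
  S[U,V] = ((-2.3333)·(-1.1667) + (-1.3333)·(-1.1667) + (5.6667)·(2.8333) + (0.6667)·(-3.1667) + (-1.3333)·(0.8333) + (-1.3333)·(1.8333)) / 5 = 14.6667/5 = 2.9333
  S[V,V] = ((-1.1667)·(-1.1667) + (-1.1667)·(-1.1667) + (2.8333)·(2.8333) + (-3.1667)·(-3.1667) + (0.8333)·(0.8333) + (1.8333)·(1.8333)) / 5 = 24.8333/5 = 4.9667
  S = [[8.6667, 2.9333],
 [2.9333, 4.9667]].

Step 3 — invert S. det(S) = 8.6667·4.9667 - (2.9333)² = 34.44.
  S^{-1} = (1/det) · [[d, -b], [-b, a]] = [[0.1442, -0.0852],
 [-0.0852, 0.2516]].

Step 4 — quadratic form (x̄ - mu_0)^T · S^{-1} · (x̄ - mu_0):
  S^{-1} · (x̄ - mu_0) = (-0.1365, 0.5168),
  (x̄ - mu_0)^T · [...] = (0.3333)·(-0.1365) + (2.1667)·(0.5168) = 1.0743.

Step 5 — scale by n: T² = 6 · 1.0743 = 6.446.

T² ≈ 6.446


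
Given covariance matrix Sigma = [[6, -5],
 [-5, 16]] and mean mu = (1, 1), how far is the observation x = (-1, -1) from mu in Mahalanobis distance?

Step 1 — centre the observation: (x - mu) = (-2, -2).

Step 2 — invert Sigma. det(Sigma) = 6·16 - (-5)² = 71.
  Sigma^{-1} = (1/det) · [[d, -b], [-b, a]] = [[0.2254, 0.0704],
 [0.0704, 0.0845]].

Step 3 — form the quadratic (x - mu)^T · Sigma^{-1} · (x - mu):
  Sigma^{-1} · (x - mu) = (-0.5915, -0.3099).
  (x - mu)^T · [Sigma^{-1} · (x - mu)] = (-2)·(-0.5915) + (-2)·(-0.3099) = 1.8028.

Step 4 — take square root: d = √(1.8028) ≈ 1.3427.

d(x, mu) = √(1.8028) ≈ 1.3427


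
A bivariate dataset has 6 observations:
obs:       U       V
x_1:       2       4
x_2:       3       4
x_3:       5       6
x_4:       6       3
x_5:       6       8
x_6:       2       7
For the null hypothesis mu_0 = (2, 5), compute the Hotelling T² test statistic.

Step 1 — sample mean vector:
  mean(U) = (2 + 3 + 5 + 6 + 6 + 2) / 6 = 24/6 = 4
  mean(V) = (4 + 4 + 6 + 3 + 8 + 7) / 6 = 32/6 = 5.3333
  x̄ = (4, 5.3333),  deviation x̄ - mu_0 = (4, 5.3333) - (2, 5) = (2, 0.3333).

Step 2 — sample covariance matrix, S[i,j] = (1/(n-1)) · Σ_k (x_{k,i} - mean_i) · (x_{k,j} - mean_j), divisor n-1 = 5:
  S[U,U] = ((-2)·(-2) + (-1)·(-1) + (1)·(1) + (2)·(2) + (2)·(2) + (-2)·(-2)) / 5 = 18/5 = 3.6
  S[U,V] = ((-2)·(-1.3333) + (-1)·(-1.3333) + (1)·(0.6667) + (2)·(-2.3333) + (2)·(2.6667) + (-2)·(1.6667)) / 5 = 2/5 = 0.4
  S[V,V] = ((-1.3333)·(-1.3333) + (-1.3333)·(-1.3333) + (0.6667)·(0.6667) + (-2.3333)·(-2.3333) + (2.6667)·(2.6667) + (1.6667)·(1.6667)) / 5 = 19.3333/5 = 3.8667
  S = [[3.6, 0.4],
 [0.4, 3.8667]].

Step 3 — invert S. det(S) = 3.6·3.8667 - (0.4)² = 13.76.
  S^{-1} = (1/det) · [[d, -b], [-b, a]] = [[0.281, -0.0291],
 [-0.0291, 0.2616]].

Step 4 — quadratic form (x̄ - mu_0)^T · S^{-1} · (x̄ - mu_0):
  S^{-1} · (x̄ - mu_0) = (0.5523, 0.0291),
  (x̄ - mu_0)^T · [...] = (2)·(0.5523) + (0.3333)·(0.0291) = 1.1143.

Step 5 — scale by n: T² = 6 · 1.1143 = 6.686.

T² ≈ 6.686


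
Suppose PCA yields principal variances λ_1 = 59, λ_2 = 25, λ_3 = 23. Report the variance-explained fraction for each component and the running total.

Step 1 — total variance = trace(Sigma) = Σ λ_i = 59 + 25 + 23 = 107.

Step 2 — fraction explained by component i = λ_i / Σ λ:
  PC1: 59/107 = 0.5514
  PC2: 25/107 = 0.2336
  PC3: 23/107 = 0.215

Step 3 — cumulative fraction after k components = (λ_1 + ... + λ_k) / Σ λ:
  k = 1: 59/107 = 0.5514
  k = 2: (59 + 25)/107 = 84/107 = 0.785
  k = 3: (59 + 25 + 23)/107 = 107/107 = 1

Summary (fraction, with percent):

explained: PC1 0.5514 (55.14%), PC2 0.2336 (23.36%), PC3 0.215 (21.5%);  cumulative: 0.5514, 0.785, 1


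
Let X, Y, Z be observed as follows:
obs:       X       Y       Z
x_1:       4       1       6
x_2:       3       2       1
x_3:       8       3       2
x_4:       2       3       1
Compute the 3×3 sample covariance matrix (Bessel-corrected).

Step 1 — column means:
  mean(X) = (4 + 3 + 8 + 2) / 4 = 17/4 = 4.25
  mean(Y) = (1 + 2 + 3 + 3) / 4 = 9/4 = 2.25
  mean(Z) = (6 + 1 + 2 + 1) / 4 = 10/4 = 2.5

Step 2 — sample covariance S[i,j] = (1/(n-1)) · Σ_k (x_{k,i} - mean_i) · (x_{k,j} - mean_j), with n-1 = 3.
  S[X,X] = ((-0.25)·(-0.25) + (-1.25)·(-1.25) + (3.75)·(3.75) + (-2.25)·(-2.25)) / 3 = 20.75/3 = 6.9167
  S[X,Y] = ((-0.25)·(-1.25) + (-1.25)·(-0.25) + (3.75)·(0.75) + (-2.25)·(0.75)) / 3 = 1.75/3 = 0.5833
  S[X,Z] = ((-0.25)·(3.5) + (-1.25)·(-1.5) + (3.75)·(-0.5) + (-2.25)·(-1.5)) / 3 = 2.5/3 = 0.8333
  S[Y,Y] = ((-1.25)·(-1.25) + (-0.25)·(-0.25) + (0.75)·(0.75) + (0.75)·(0.75)) / 3 = 2.75/3 = 0.9167
  S[Y,Z] = ((-1.25)·(3.5) + (-0.25)·(-1.5) + (0.75)·(-0.5) + (0.75)·(-1.5)) / 3 = -5.5/3 = -1.8333
  S[Z,Z] = ((3.5)·(3.5) + (-1.5)·(-1.5) + (-0.5)·(-0.5) + (-1.5)·(-1.5)) / 3 = 17/3 = 5.6667

S is symmetric (S[j,i] = S[i,j]). Assembling:

S = [[6.9167, 0.5833, 0.8333],
 [0.5833, 0.9167, -1.8333],
 [0.8333, -1.8333, 5.6667]]


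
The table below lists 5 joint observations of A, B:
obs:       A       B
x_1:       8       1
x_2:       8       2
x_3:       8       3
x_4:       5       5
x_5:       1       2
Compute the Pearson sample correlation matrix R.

Step 1 — column means:
  mean(A) = (8 + 8 + 8 + 5 + 1) / 5 = 30/5 = 6
  mean(B) = (1 + 2 + 3 + 5 + 2) / 5 = 13/5 = 2.6

Step 2 — sample variances and covariances s[i,j] = (1/(n-1)) · Σ_k (x_{k,i} - mean_i) · (x_{k,j} - mean_j), with n-1 = 4:
  s[A,A] = ((2)·(2) + (2)·(2) + (2)·(2) + (-1)·(-1) + (-5)·(-5)) / 4 = 38/4 = 9.5
  s[A,B] = ((2)·(-1.6) + (2)·(-0.6) + (2)·(0.4) + (-1)·(2.4) + (-5)·(-0.6)) / 4 = -3/4 = -0.75
  s[B,B] = ((-1.6)·(-1.6) + (-0.6)·(-0.6) + (0.4)·(0.4) + (2.4)·(2.4) + (-0.6)·(-0.6)) / 4 = 9.2/4 = 2.3
  Sample standard deviations s_i = √(s[i,i]):
  s(A) = √(9.5) = 3.0822
  s(B) = √(2.3) = 1.5166

Step 3 — r_{ij} = s_{ij} / (s_i · s_j):
  r[A,A] = 1 (diagonal).
  r[A,B] = -0.75 / (3.0822 · 1.5166) = -0.75 / 4.6744 = -0.1604
  r[B,B] = 1 (diagonal).

R is symmetric with unit diagonal. Assembling:

R = [[1, -0.1604],
 [-0.1604, 1]]


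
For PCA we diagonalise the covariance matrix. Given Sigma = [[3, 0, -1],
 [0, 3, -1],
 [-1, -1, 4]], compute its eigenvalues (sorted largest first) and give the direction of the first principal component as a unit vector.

Step 1 — characteristic polynomial p(λ) = det(λI - Sigma) = λ³ - tr·λ² + c_1·λ - det, where tr = trace, c_1 = sum of the principal 2×2 minors, det = det(Sigma):
  tr = 3 + 3 + 4 = 10,
  c_1 = (3·3 - (0)²) + (3·4 - (-1)²) + (3·4 - (-1)²) = 9 + 11 + 11 = 31,
  det = 3·(3·4 - (-1)²) - (0)·((0)·4 - (-1)·(-1)) + (-1)·((0)·(-1) - 3·(-1)) = 3·(11) - (0)·(-1) + (-1)·(3) = 30.
  So p(λ) = λ³ - 10λ² + 31λ - 30.
Step 2 — look for an integer root (rational root theorem: any rational root is an integer divisor of 30). Testing λ = 2:
  p(2) = 8 - 40 + 62 - 30 = 0  ✓
  Dividing out (λ - 2): p(λ) = (λ - 2)(λ² - 8λ + 15).
Step 3 — remaining eigenvalues from the quadratic λ² - 8λ + 15 = 0:
  Δ = 8² - 4·15 = 64 - 60 = 4,  λ = (8 ± √4)/2 = (8 ± 2)/2 = 5 or 3.
  Sorted: λ_1 = 5,  λ_2 = 3,  λ_3 = 2  (check: sum = 10 = tr ✓).

Step 4 — unit eigenvector for λ_1 = 5: v spans the null space of (Sigma - λ_1 I), whose rows are
  r_1 = (-2, 0, -1),  r_2 = (0, -2, -1),  r_3 = (-1, -1, -1).
  v is orthogonal to every row, so take v ∝ r_1 × r_2 = ((0)·(-1) - (-1)·(-2), (-1)·(0) - (-2)·(-1), (-2)·(-2) - (0)·(0)) = (-2, -2, 4).
  Rescale (divide by 2; multiply by -1 so the first nonzero entry is positive): u = (1, 1, -2).
  ||u|| = √((1)² + (1)² + (-2)²) = √(6) ≈ 2.4495,  v_1 = u/||u|| ≈ (0.4082, 0.4082, -0.8165) (||v_1|| = 1).

λ_1 = 5,  λ_2 = 3,  λ_3 = 2;  v_1 ≈ (0.4082, 0.4082, -0.8165)


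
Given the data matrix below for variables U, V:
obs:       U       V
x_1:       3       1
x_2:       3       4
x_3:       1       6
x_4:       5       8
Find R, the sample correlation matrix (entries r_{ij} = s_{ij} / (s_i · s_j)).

Step 1 — column means:
  mean(U) = (3 + 3 + 1 + 5) / 4 = 12/4 = 3
  mean(V) = (1 + 4 + 6 + 8) / 4 = 19/4 = 4.75

Step 2 — sample variances and covariances s[i,j] = (1/(n-1)) · Σ_k (x_{k,i} - mean_i) · (x_{k,j} - mean_j), with n-1 = 3:
  s[U,U] = ((0)·(0) + (0)·(0) + (-2)·(-2) + (2)·(2)) / 3 = 8/3 = 2.6667
  s[U,V] = ((0)·(-3.75) + (0)·(-0.75) + (-2)·(1.25) + (2)·(3.25)) / 3 = 4/3 = 1.3333
  s[V,V] = ((-3.75)·(-3.75) + (-0.75)·(-0.75) + (1.25)·(1.25) + (3.25)·(3.25)) / 3 = 26.75/3 = 8.9167
  Sample standard deviations s_i = √(s[i,i]):
  s(U) = √(2.6667) = 1.633
  s(V) = √(8.9167) = 2.9861

Step 3 — r_{ij} = s_{ij} / (s_i · s_j):
  r[U,U] = 1 (diagonal).
  r[U,V] = 1.3333 / (1.633 · 2.9861) = 1.3333 / 4.8762 = 0.2734
  r[V,V] = 1 (diagonal).

R is symmetric with unit diagonal. Assembling:

R = [[1, 0.2734],
 [0.2734, 1]]


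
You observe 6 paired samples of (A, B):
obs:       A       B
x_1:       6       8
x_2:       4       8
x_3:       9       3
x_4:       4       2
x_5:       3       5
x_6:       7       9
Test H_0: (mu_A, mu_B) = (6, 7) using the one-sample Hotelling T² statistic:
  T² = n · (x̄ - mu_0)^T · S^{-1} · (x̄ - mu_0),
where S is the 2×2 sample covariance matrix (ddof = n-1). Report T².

Step 1 — sample mean vector:
  mean(A) = (6 + 4 + 9 + 4 + 3 + 7) / 6 = 33/6 = 5.5
  mean(B) = (8 + 8 + 3 + 2 + 5 + 9) / 6 = 35/6 = 5.8333
  x̄ = (5.5, 5.8333),  deviation x̄ - mu_0 = (5.5, 5.8333) - (6, 7) = (-0.5, -1.1667).

Step 2 — sample covariance matrix, S[i,j] = (1/(n-1)) · Σ_k (x_{k,i} - mean_i) · (x_{k,j} - mean_j), divisor n-1 = 5:
  S[A,A] = ((0.5)·(0.5) + (-1.5)·(-1.5) + (3.5)·(3.5) + (-1.5)·(-1.5) + (-2.5)·(-2.5) + (1.5)·(1.5)) / 5 = 25.5/5 = 5.1
  S[A,B] = ((0.5)·(2.1667) + (-1.5)·(2.1667) + (3.5)·(-2.8333) + (-1.5)·(-3.8333) + (-2.5)·(-0.8333) + (1.5)·(3.1667)) / 5 = 0.5/5 = 0.1
  S[B,B] = ((2.1667)·(2.1667) + (2.1667)·(2.1667) + (-2.8333)·(-2.8333) + (-3.8333)·(-3.8333) + (-0.8333)·(-0.8333) + (3.1667)·(3.1667)) / 5 = 42.8333/5 = 8.5667
  S = [[5.1, 0.1],
 [0.1, 8.5667]].

Step 3 — invert S. det(S) = 5.1·8.5667 - (0.1)² = 43.68.
  S^{-1} = (1/det) · [[d, -b], [-b, a]] = [[0.1961, -0.0023],
 [-0.0023, 0.1168]].

Step 4 — quadratic form (x̄ - mu_0)^T · S^{-1} · (x̄ - mu_0):
  S^{-1} · (x̄ - mu_0) = (-0.0954, -0.1351),
  (x̄ - mu_0)^T · [...] = (-0.5)·(-0.0954) + (-1.1667)·(-0.1351) = 0.2053.

Step 5 — scale by n: T² = 6 · 0.2053 = 1.2317.

T² ≈ 1.2317


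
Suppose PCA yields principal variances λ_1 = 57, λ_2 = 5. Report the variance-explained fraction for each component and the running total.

Step 1 — total variance = trace(Sigma) = Σ λ_i = 57 + 5 = 62.

Step 2 — fraction explained by component i = λ_i / Σ λ:
  PC1: 57/62 = 0.9194
  PC2: 5/62 = 0.0806

Step 3 — cumulative fraction after k components = (λ_1 + ... + λ_k) / Σ λ:
  k = 1: 57/62 = 0.9194
  k = 2: (57 + 5)/62 = 62/62 = 1

Summary (fraction, with percent):

explained: PC1 0.9194 (91.94%), PC2 0.0806 (8.06%);  cumulative: 0.9194, 1


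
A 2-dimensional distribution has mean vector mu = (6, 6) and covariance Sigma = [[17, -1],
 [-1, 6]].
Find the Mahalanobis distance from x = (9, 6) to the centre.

Step 1 — centre the observation: (x - mu) = (3, 0).

Step 2 — invert Sigma. det(Sigma) = 17·6 - (-1)² = 101.
  Sigma^{-1} = (1/det) · [[d, -b], [-b, a]] = [[0.0594, 0.0099],
 [0.0099, 0.1683]].

Step 3 — form the quadratic (x - mu)^T · Sigma^{-1} · (x - mu):
  Sigma^{-1} · (x - mu) = (0.1782, 0.0297).
  (x - mu)^T · [Sigma^{-1} · (x - mu)] = (3)·(0.1782) + (0)·(0.0297) = 0.5347.

Step 4 — take square root: d = √(0.5347) ≈ 0.7312.

d(x, mu) = √(0.5347) ≈ 0.7312


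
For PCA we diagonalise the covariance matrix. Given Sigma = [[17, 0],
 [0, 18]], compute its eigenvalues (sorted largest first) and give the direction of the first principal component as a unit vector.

Step 1 — characteristic polynomial of 2×2 Sigma:
  det(Sigma - λI) = λ² - trace · λ + det = 0.
  trace = 17 + 18 = 35, det = 17·18 - (0)² = 306.
Step 2 — discriminant:
  Δ = trace² - 4·det = 1225 - 1224 = 1.
Step 3 — eigenvalues:
  λ = (trace ± √Δ)/2 = (35 ± 1)/2,
  λ_1 = 18,  λ_2 = 17.

Step 4 — unit eigenvector for λ_1: Sigma is diagonal, so its eigenvectors are the coordinate axes. λ_1 = 18 is the diagonal entry on the second coordinate axis, hence
  v_1 = (0, 1) (||v_1|| = 1).

λ_1 = 18,  λ_2 = 17;  v_1 ≈ (0, 1)


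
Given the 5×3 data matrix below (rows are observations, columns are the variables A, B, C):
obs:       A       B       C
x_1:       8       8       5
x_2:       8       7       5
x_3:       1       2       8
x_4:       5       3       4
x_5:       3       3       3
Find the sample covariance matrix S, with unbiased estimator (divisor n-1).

Step 1 — column means:
  mean(A) = (8 + 8 + 1 + 5 + 3) / 5 = 25/5 = 5
  mean(B) = (8 + 7 + 2 + 3 + 3) / 5 = 23/5 = 4.6
  mean(C) = (5 + 5 + 8 + 4 + 3) / 5 = 25/5 = 5

Step 2 — sample covariance S[i,j] = (1/(n-1)) · Σ_k (x_{k,i} - mean_i) · (x_{k,j} - mean_j), with n-1 = 4.
  S[A,A] = ((3)·(3) + (3)·(3) + (-4)·(-4) + (0)·(0) + (-2)·(-2)) / 4 = 38/4 = 9.5
  S[A,B] = ((3)·(3.4) + (3)·(2.4) + (-4)·(-2.6) + (0)·(-1.6) + (-2)·(-1.6)) / 4 = 31/4 = 7.75
  S[A,C] = ((3)·(0) + (3)·(0) + (-4)·(3) + (0)·(-1) + (-2)·(-2)) / 4 = -8/4 = -2
  S[B,B] = ((3.4)·(3.4) + (2.4)·(2.4) + (-2.6)·(-2.6) + (-1.6)·(-1.6) + (-1.6)·(-1.6)) / 4 = 29.2/4 = 7.3
  S[B,C] = ((3.4)·(0) + (2.4)·(0) + (-2.6)·(3) + (-1.6)·(-1) + (-1.6)·(-2)) / 4 = -3/4 = -0.75
  S[C,C] = ((0)·(0) + (0)·(0) + (3)·(3) + (-1)·(-1) + (-2)·(-2)) / 4 = 14/4 = 3.5

S is symmetric (S[j,i] = S[i,j]). Assembling:

S = [[9.5, 7.75, -2],
 [7.75, 7.3, -0.75],
 [-2, -0.75, 3.5]]


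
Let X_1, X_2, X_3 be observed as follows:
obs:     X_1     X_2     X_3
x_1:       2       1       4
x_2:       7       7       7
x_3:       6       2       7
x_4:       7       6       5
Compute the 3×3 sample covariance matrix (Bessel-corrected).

Step 1 — column means:
  mean(X_1) = (2 + 7 + 6 + 7) / 4 = 22/4 = 5.5
  mean(X_2) = (1 + 7 + 2 + 6) / 4 = 16/4 = 4
  mean(X_3) = (4 + 7 + 7 + 5) / 4 = 23/4 = 5.75

Step 2 — sample covariance S[i,j] = (1/(n-1)) · Σ_k (x_{k,i} - mean_i) · (x_{k,j} - mean_j), with n-1 = 3.
  S[X_1,X_1] = ((-3.5)·(-3.5) + (1.5)·(1.5) + (0.5)·(0.5) + (1.5)·(1.5)) / 3 = 17/3 = 5.6667
  S[X_1,X_2] = ((-3.5)·(-3) + (1.5)·(3) + (0.5)·(-2) + (1.5)·(2)) / 3 = 17/3 = 5.6667
  S[X_1,X_3] = ((-3.5)·(-1.75) + (1.5)·(1.25) + (0.5)·(1.25) + (1.5)·(-0.75)) / 3 = 7.5/3 = 2.5
  S[X_2,X_2] = ((-3)·(-3) + (3)·(3) + (-2)·(-2) + (2)·(2)) / 3 = 26/3 = 8.6667
  S[X_2,X_3] = ((-3)·(-1.75) + (3)·(1.25) + (-2)·(1.25) + (2)·(-0.75)) / 3 = 5/3 = 1.6667
  S[X_3,X_3] = ((-1.75)·(-1.75) + (1.25)·(1.25) + (1.25)·(1.25) + (-0.75)·(-0.75)) / 3 = 6.75/3 = 2.25

S is symmetric (S[j,i] = S[i,j]). Assembling:

S = [[5.6667, 5.6667, 2.5],
 [5.6667, 8.6667, 1.6667],
 [2.5, 1.6667, 2.25]]


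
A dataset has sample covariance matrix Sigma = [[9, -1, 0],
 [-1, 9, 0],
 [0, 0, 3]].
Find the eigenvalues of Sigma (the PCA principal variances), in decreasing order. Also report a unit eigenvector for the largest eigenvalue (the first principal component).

Step 1 — characteristic polynomial p(λ) = det(λI - Sigma) = λ³ - tr·λ² + c_1·λ - det, where tr = trace, c_1 = sum of the principal 2×2 minors, det = det(Sigma):
  tr = 9 + 9 + 3 = 21,
  c_1 = (9·9 - (-1)²) + (9·3 - (0)²) + (9·3 - (0)²) = 80 + 27 + 27 = 134,
  det = 9·(9·3 - (0)²) - (-1)·((-1)·3 - (0)·(0)) + (0)·((-1)·(0) - 9·(0)) = 9·(27) - (-1)·(-3) + (0)·(0) = 240.
  So p(λ) = λ³ - 21λ² + 134λ - 240.
Step 2 — look for an integer root (rational root theorem: any rational root is an integer divisor of 240). Testing λ = 3:
  p(3) = 27 - 189 + 402 - 240 = 0  ✓
  Dividing out (λ - 3): p(λ) = (λ - 3)(λ² - 18λ + 80).
Step 3 — remaining eigenvalues from the quadratic λ² - 18λ + 80 = 0:
  Δ = 18² - 4·80 = 324 - 320 = 4,  λ = (18 ± √4)/2 = (18 ± 2)/2 = 10 or 8.
  Sorted: λ_1 = 10,  λ_2 = 8,  λ_3 = 3  (check: sum = 21 = tr ✓).

Step 4 — unit eigenvector for λ_1 = 10: v spans the null space of (Sigma - λ_1 I), whose rows are
  r_1 = (-1, -1, 0),  r_2 = (-1, -1, 0),  r_3 = (0, 0, -7).
  v is orthogonal to every row, so take v ∝ r_1 × r_3 = ((-1)·(-7) - (0)·(0), (0)·(0) - (-1)·(-7), (-1)·(0) - (-1)·(0)) = (7, -7, 0).
  Rescale (divide by 7): u = (1, -1, 0).
  ||u|| = √((1)² + (-1)² + (0)²) = √(2) ≈ 1.4142,  v_1 = u/||u|| ≈ (0.7071, -0.7071, 0) (||v_1|| = 1).

λ_1 = 10,  λ_2 = 8,  λ_3 = 3;  v_1 ≈ (0.7071, -0.7071, 0)


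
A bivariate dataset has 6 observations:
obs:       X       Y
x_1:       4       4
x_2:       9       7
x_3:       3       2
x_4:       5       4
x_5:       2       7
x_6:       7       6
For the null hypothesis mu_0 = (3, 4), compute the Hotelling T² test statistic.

Step 1 — sample mean vector:
  mean(X) = (4 + 9 + 3 + 5 + 2 + 7) / 6 = 30/6 = 5
  mean(Y) = (4 + 7 + 2 + 4 + 7 + 6) / 6 = 30/6 = 5
  x̄ = (5, 5),  deviation x̄ - mu_0 = (5, 5) - (3, 4) = (2, 1).

Step 2 — sample covariance matrix, S[i,j] = (1/(n-1)) · Σ_k (x_{k,i} - mean_i) · (x_{k,j} - mean_j), divisor n-1 = 5:
  S[X,X] = ((-1)·(-1) + (4)·(4) + (-2)·(-2) + (0)·(0) + (-3)·(-3) + (2)·(2)) / 5 = 34/5 = 6.8
  S[X,Y] = ((-1)·(-1) + (4)·(2) + (-2)·(-3) + (0)·(-1) + (-3)·(2) + (2)·(1)) / 5 = 11/5 = 2.2
  S[Y,Y] = ((-1)·(-1) + (2)·(2) + (-3)·(-3) + (-1)·(-1) + (2)·(2) + (1)·(1)) / 5 = 20/5 = 4
  S = [[6.8, 2.2],
 [2.2, 4]].

Step 3 — invert S. det(S) = 6.8·4 - (2.2)² = 22.36.
  S^{-1} = (1/det) · [[d, -b], [-b, a]] = [[0.1789, -0.0984],
 [-0.0984, 0.3041]].

Step 4 — quadratic form (x̄ - mu_0)^T · S^{-1} · (x̄ - mu_0):
  S^{-1} · (x̄ - mu_0) = (0.2594, 0.1073),
  (x̄ - mu_0)^T · [...] = (2)·(0.2594) + (1)·(0.1073) = 0.6261.

Step 5 — scale by n: T² = 6 · 0.6261 = 3.7567.

T² ≈ 3.7567


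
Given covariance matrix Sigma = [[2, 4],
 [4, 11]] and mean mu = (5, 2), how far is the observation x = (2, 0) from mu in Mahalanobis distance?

Step 1 — centre the observation: (x - mu) = (-3, -2).

Step 2 — invert Sigma. det(Sigma) = 2·11 - (4)² = 6.
  Sigma^{-1} = (1/det) · [[d, -b], [-b, a]] = [[1.8333, -0.6667],
 [-0.6667, 0.3333]].

Step 3 — form the quadratic (x - mu)^T · Sigma^{-1} · (x - mu):
  Sigma^{-1} · (x - mu) = (-4.1667, 1.3333).
  (x - mu)^T · [Sigma^{-1} · (x - mu)] = (-3)·(-4.1667) + (-2)·(1.3333) = 9.8333.

Step 4 — take square root: d = √(9.8333) ≈ 3.1358.

d(x, mu) = √(9.8333) ≈ 3.1358


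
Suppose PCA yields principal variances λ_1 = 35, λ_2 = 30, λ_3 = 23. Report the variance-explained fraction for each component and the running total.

Step 1 — total variance = trace(Sigma) = Σ λ_i = 35 + 30 + 23 = 88.

Step 2 — fraction explained by component i = λ_i / Σ λ:
  PC1: 35/88 = 0.3977
  PC2: 30/88 = 0.3409
  PC3: 23/88 = 0.2614

Step 3 — cumulative fraction after k components = (λ_1 + ... + λ_k) / Σ λ:
  k = 1: 35/88 = 0.3977
  k = 2: (35 + 30)/88 = 65/88 = 0.7386
  k = 3: (35 + 30 + 23)/88 = 88/88 = 1

Summary (fraction, with percent):

explained: PC1 0.3977 (39.77%), PC2 0.3409 (34.09%), PC3 0.2614 (26.14%);  cumulative: 0.3977, 0.7386, 1


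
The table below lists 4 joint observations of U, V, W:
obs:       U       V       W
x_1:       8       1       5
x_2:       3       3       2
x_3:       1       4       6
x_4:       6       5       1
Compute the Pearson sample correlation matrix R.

Step 1 — column means:
  mean(U) = (8 + 3 + 1 + 6) / 4 = 18/4 = 4.5
  mean(V) = (1 + 3 + 4 + 5) / 4 = 13/4 = 3.25
  mean(W) = (5 + 2 + 6 + 1) / 4 = 14/4 = 3.5

Step 2 — sample variances and covariances s[i,j] = (1/(n-1)) · Σ_k (x_{k,i} - mean_i) · (x_{k,j} - mean_j), with n-1 = 3:
  s[U,U] = ((3.5)·(3.5) + (-1.5)·(-1.5) + (-3.5)·(-3.5) + (1.5)·(1.5)) / 3 = 29/3 = 9.6667
  s[U,V] = ((3.5)·(-2.25) + (-1.5)·(-0.25) + (-3.5)·(0.75) + (1.5)·(1.75)) / 3 = -7.5/3 = -2.5
  s[U,W] = ((3.5)·(1.5) + (-1.5)·(-1.5) + (-3.5)·(2.5) + (1.5)·(-2.5)) / 3 = -5/3 = -1.6667
  s[V,V] = ((-2.25)·(-2.25) + (-0.25)·(-0.25) + (0.75)·(0.75) + (1.75)·(1.75)) / 3 = 8.75/3 = 2.9167
  s[V,W] = ((-2.25)·(1.5) + (-0.25)·(-1.5) + (0.75)·(2.5) + (1.75)·(-2.5)) / 3 = -5.5/3 = -1.8333
  s[W,W] = ((1.5)·(1.5) + (-1.5)·(-1.5) + (2.5)·(2.5) + (-2.5)·(-2.5)) / 3 = 17/3 = 5.6667
  Sample standard deviations s_i = √(s[i,i]):
  s(U) = √(9.6667) = 3.1091
  s(V) = √(2.9167) = 1.7078
  s(W) = √(5.6667) = 2.3805

Step 3 — r_{ij} = s_{ij} / (s_i · s_j):
  r[U,U] = 1 (diagonal).
  r[U,V] = -2.5 / (3.1091 · 1.7078) = -2.5 / 5.3098 = -0.4708
  r[U,W] = -1.6667 / (3.1091 · 2.3805) = -1.6667 / 7.4012 = -0.2252
  r[V,V] = 1 (diagonal).
  r[V,W] = -1.8333 / (1.7078 · 2.3805) = -1.8333 / 4.0654 = -0.451
  r[W,W] = 1 (diagonal).

R is symmetric with unit diagonal. Assembling:

R = [[1, -0.4708, -0.2252],
 [-0.4708, 1, -0.451],
 [-0.2252, -0.451, 1]]


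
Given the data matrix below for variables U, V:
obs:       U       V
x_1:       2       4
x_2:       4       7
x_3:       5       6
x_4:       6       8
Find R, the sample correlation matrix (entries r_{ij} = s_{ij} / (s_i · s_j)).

Step 1 — column means:
  mean(U) = (2 + 4 + 5 + 6) / 4 = 17/4 = 4.25
  mean(V) = (4 + 7 + 6 + 8) / 4 = 25/4 = 6.25

Step 2 — sample variances and covariances s[i,j] = (1/(n-1)) · Σ_k (x_{k,i} - mean_i) · (x_{k,j} - mean_j), with n-1 = 3:
  s[U,U] = ((-2.25)·(-2.25) + (-0.25)·(-0.25) + (0.75)·(0.75) + (1.75)·(1.75)) / 3 = 8.75/3 = 2.9167
  s[U,V] = ((-2.25)·(-2.25) + (-0.25)·(0.75) + (0.75)·(-0.25) + (1.75)·(1.75)) / 3 = 7.75/3 = 2.5833
  s[V,V] = ((-2.25)·(-2.25) + (0.75)·(0.75) + (-0.25)·(-0.25) + (1.75)·(1.75)) / 3 = 8.75/3 = 2.9167
  Sample standard deviations s_i = √(s[i,i]):
  s(U) = √(2.9167) = 1.7078
  s(V) = √(2.9167) = 1.7078

Step 3 — r_{ij} = s_{ij} / (s_i · s_j):
  r[U,U] = 1 (diagonal).
  r[U,V] = 2.5833 / (1.7078 · 1.7078) = 2.5833 / 2.9167 = 0.8857
  r[V,V] = 1 (diagonal).

R is symmetric with unit diagonal. Assembling:

R = [[1, 0.8857],
 [0.8857, 1]]


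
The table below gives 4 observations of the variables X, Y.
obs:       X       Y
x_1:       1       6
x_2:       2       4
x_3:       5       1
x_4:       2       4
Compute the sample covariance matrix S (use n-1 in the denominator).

Step 1 — column means:
  mean(X) = (1 + 2 + 5 + 2) / 4 = 10/4 = 2.5
  mean(Y) = (6 + 4 + 1 + 4) / 4 = 15/4 = 3.75

Step 2 — sample covariance S[i,j] = (1/(n-1)) · Σ_k (x_{k,i} - mean_i) · (x_{k,j} - mean_j), with n-1 = 3.
  S[X,X] = ((-1.5)·(-1.5) + (-0.5)·(-0.5) + (2.5)·(2.5) + (-0.5)·(-0.5)) / 3 = 9/3 = 3
  S[X,Y] = ((-1.5)·(2.25) + (-0.5)·(0.25) + (2.5)·(-2.75) + (-0.5)·(0.25)) / 3 = -10.5/3 = -3.5
  S[Y,Y] = ((2.25)·(2.25) + (0.25)·(0.25) + (-2.75)·(-2.75) + (0.25)·(0.25)) / 3 = 12.75/3 = 4.25

S is symmetric (S[j,i] = S[i,j]). Assembling:

S = [[3, -3.5],
 [-3.5, 4.25]]


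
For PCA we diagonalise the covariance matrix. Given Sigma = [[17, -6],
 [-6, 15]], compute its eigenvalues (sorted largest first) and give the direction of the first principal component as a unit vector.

Step 1 — characteristic polynomial of 2×2 Sigma:
  det(Sigma - λI) = λ² - trace · λ + det = 0.
  trace = 17 + 15 = 32, det = 17·15 - (-6)² = 219.
Step 2 — discriminant:
  Δ = trace² - 4·det = 1024 - 876 = 148.
Step 3 — eigenvalues:
  λ = (trace ± √Δ)/2 = (32 ± 12.1655)/2,
  λ_1 = 22.0828,  λ_2 = 9.9172.

Step 4 — unit eigenvector for λ_1: solve (Sigma - λ_1 I)v = 0. First row:
  (17 - 22.0828)·v_x + (-6)·v_y = 0, i.e. (-5.0828)·v_x + (-6)·v_y = 0,
  so v ∝ (b, λ_1 - a) = (-6, 5.0828); multiply by -1 so the first entry is positive: u = (6, -5.0828).
  ||u|| = √((6)² + (-5.0828)²) = √(61.8345) ≈ 7.8635,
  v_1 = u/||u|| ≈ (0.763, -0.6464) (||v_1|| = 1).

λ_1 = 22.0828,  λ_2 = 9.9172;  v_1 ≈ (0.763, -0.6464)


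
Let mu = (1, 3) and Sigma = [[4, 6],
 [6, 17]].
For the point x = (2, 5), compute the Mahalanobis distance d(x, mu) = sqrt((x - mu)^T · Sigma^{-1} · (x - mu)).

Step 1 — centre the observation: (x - mu) = (1, 2).

Step 2 — invert Sigma. det(Sigma) = 4·17 - (6)² = 32.
  Sigma^{-1} = (1/det) · [[d, -b], [-b, a]] = [[0.5312, -0.1875],
 [-0.1875, 0.125]].

Step 3 — form the quadratic (x - mu)^T · Sigma^{-1} · (x - mu):
  Sigma^{-1} · (x - mu) = (0.1562, 0.0625).
  (x - mu)^T · [Sigma^{-1} · (x - mu)] = (1)·(0.1562) + (2)·(0.0625) = 0.2812.

Step 4 — take square root: d = √(0.2812) ≈ 0.5303.

d(x, mu) = √(0.2812) ≈ 0.5303


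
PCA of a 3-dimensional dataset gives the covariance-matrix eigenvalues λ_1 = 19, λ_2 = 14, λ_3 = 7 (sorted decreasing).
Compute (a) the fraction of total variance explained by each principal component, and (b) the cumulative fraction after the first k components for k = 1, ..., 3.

Step 1 — total variance = trace(Sigma) = Σ λ_i = 19 + 14 + 7 = 40.

Step 2 — fraction explained by component i = λ_i / Σ λ:
  PC1: 19/40 = 0.475
  PC2: 14/40 = 0.35
  PC3: 7/40 = 0.175

Step 3 — cumulative fraction after k components = (λ_1 + ... + λ_k) / Σ λ:
  k = 1: 19/40 = 0.475
  k = 2: (19 + 14)/40 = 33/40 = 0.825
  k = 3: (19 + 14 + 7)/40 = 40/40 = 1

Summary (fraction, with percent):

explained: PC1 0.475 (47.5%), PC2 0.35 (35%), PC3 0.175 (17.5%);  cumulative: 0.475, 0.825, 1


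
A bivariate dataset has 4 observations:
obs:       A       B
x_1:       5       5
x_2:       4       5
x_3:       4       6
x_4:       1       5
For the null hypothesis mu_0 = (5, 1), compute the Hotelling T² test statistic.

Step 1 — sample mean vector:
  mean(A) = (5 + 4 + 4 + 1) / 4 = 14/4 = 3.5
  mean(B) = (5 + 5 + 6 + 5) / 4 = 21/4 = 5.25
  x̄ = (3.5, 5.25),  deviation x̄ - mu_0 = (3.5, 5.25) - (5, 1) = (-1.5, 4.25).

Step 2 — sample covariance matrix, S[i,j] = (1/(n-1)) · Σ_k (x_{k,i} - mean_i) · (x_{k,j} - mean_j), divisor n-1 = 3:
  S[A,A] = ((1.5)·(1.5) + (0.5)·(0.5) + (0.5)·(0.5) + (-2.5)·(-2.5)) / 3 = 9/3 = 3
  S[A,B] = ((1.5)·(-0.25) + (0.5)·(-0.25) + (0.5)·(0.75) + (-2.5)·(-0.25)) / 3 = 0.5/3 = 0.1667
  S[B,B] = ((-0.25)·(-0.25) + (-0.25)·(-0.25) + (0.75)·(0.75) + (-0.25)·(-0.25)) / 3 = 0.75/3 = 0.25
  S = [[3, 0.1667],
 [0.1667, 0.25]].

Step 3 — invert S. det(S) = 3·0.25 - (0.1667)² = 0.7222.
  S^{-1} = (1/det) · [[d, -b], [-b, a]] = [[0.3462, -0.2308],
 [-0.2308, 4.1538]].

Step 4 — quadratic form (x̄ - mu_0)^T · S^{-1} · (x̄ - mu_0):
  S^{-1} · (x̄ - mu_0) = (-1.5, 18),
  (x̄ - mu_0)^T · [...] = (-1.5)·(-1.5) + (4.25)·(18) = 78.75.

Step 5 — scale by n: T² = 4 · 78.75 = 315.

T² ≈ 315


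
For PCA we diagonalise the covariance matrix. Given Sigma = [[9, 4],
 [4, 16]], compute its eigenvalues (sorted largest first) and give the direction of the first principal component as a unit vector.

Step 1 — characteristic polynomial of 2×2 Sigma:
  det(Sigma - λI) = λ² - trace · λ + det = 0.
  trace = 9 + 16 = 25, det = 9·16 - (4)² = 128.
Step 2 — discriminant:
  Δ = trace² - 4·det = 625 - 512 = 113.
Step 3 — eigenvalues:
  λ = (trace ± √Δ)/2 = (25 ± 10.6301)/2,
  λ_1 = 17.8151,  λ_2 = 7.1849.

Step 4 — unit eigenvector for λ_1: solve (Sigma - λ_1 I)v = 0. First row:
  (9 - 17.8151)·v_x + (4)·v_y = 0, i.e. (-8.8151)·v_x + (4)·v_y = 0,
  so v ∝ (b, λ_1 - a) = (4, 8.8151) = u.
  ||u|| = √((4)² + (8.8151)²) = √(93.7055) ≈ 9.6802,
  v_1 = u/||u|| ≈ (0.4132, 0.9106) (||v_1|| = 1).

λ_1 = 17.8151,  λ_2 = 7.1849;  v_1 ≈ (0.4132, 0.9106)


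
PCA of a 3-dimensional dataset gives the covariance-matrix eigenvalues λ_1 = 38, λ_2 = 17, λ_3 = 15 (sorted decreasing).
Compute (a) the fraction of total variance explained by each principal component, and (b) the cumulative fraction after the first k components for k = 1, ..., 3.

Step 1 — total variance = trace(Sigma) = Σ λ_i = 38 + 17 + 15 = 70.

Step 2 — fraction explained by component i = λ_i / Σ λ:
  PC1: 38/70 = 0.5429
  PC2: 17/70 = 0.2429
  PC3: 15/70 = 0.2143

Step 3 — cumulative fraction after k components = (λ_1 + ... + λ_k) / Σ λ:
  k = 1: 38/70 = 0.5429
  k = 2: (38 + 17)/70 = 55/70 = 0.7857
  k = 3: (38 + 17 + 15)/70 = 70/70 = 1

Summary (fraction, with percent):

explained: PC1 0.5429 (54.29%), PC2 0.2429 (24.29%), PC3 0.2143 (21.43%);  cumulative: 0.5429, 0.7857, 1


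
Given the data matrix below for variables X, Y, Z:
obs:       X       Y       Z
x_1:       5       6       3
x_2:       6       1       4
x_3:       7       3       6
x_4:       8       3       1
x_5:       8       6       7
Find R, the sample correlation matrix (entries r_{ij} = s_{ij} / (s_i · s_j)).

Step 1 — column means:
  mean(X) = (5 + 6 + 7 + 8 + 8) / 5 = 34/5 = 6.8
  mean(Y) = (6 + 1 + 3 + 3 + 6) / 5 = 19/5 = 3.8
  mean(Z) = (3 + 4 + 6 + 1 + 7) / 5 = 21/5 = 4.2

Step 2 — sample variances and covariances s[i,j] = (1/(n-1)) · Σ_k (x_{k,i} - mean_i) · (x_{k,j} - mean_j), with n-1 = 4:
  s[X,X] = ((-1.8)·(-1.8) + (-0.8)·(-0.8) + (0.2)·(0.2) + (1.2)·(1.2) + (1.2)·(1.2)) / 4 = 6.8/4 = 1.7
  s[X,Y] = ((-1.8)·(2.2) + (-0.8)·(-2.8) + (0.2)·(-0.8) + (1.2)·(-0.8) + (1.2)·(2.2)) / 4 = -0.2/4 = -0.05
  s[X,Z] = ((-1.8)·(-1.2) + (-0.8)·(-0.2) + (0.2)·(1.8) + (1.2)·(-3.2) + (1.2)·(2.8)) / 4 = 2.2/4 = 0.55
  s[Y,Y] = ((2.2)·(2.2) + (-2.8)·(-2.8) + (-0.8)·(-0.8) + (-0.8)·(-0.8) + (2.2)·(2.2)) / 4 = 18.8/4 = 4.7
  s[Y,Z] = ((2.2)·(-1.2) + (-2.8)·(-0.2) + (-0.8)·(1.8) + (-0.8)·(-3.2) + (2.2)·(2.8)) / 4 = 5.2/4 = 1.3
  s[Z,Z] = ((-1.2)·(-1.2) + (-0.2)·(-0.2) + (1.8)·(1.8) + (-3.2)·(-3.2) + (2.8)·(2.8)) / 4 = 22.8/4 = 5.7
  Sample standard deviations s_i = √(s[i,i]):
  s(X) = √(1.7) = 1.3038
  s(Y) = √(4.7) = 2.1679
  s(Z) = √(5.7) = 2.3875

Step 3 — r_{ij} = s_{ij} / (s_i · s_j):
  r[X,X] = 1 (diagonal).
  r[X,Y] = -0.05 / (1.3038 · 2.1679) = -0.05 / 2.8267 = -0.0177
  r[X,Z] = 0.55 / (1.3038 · 2.3875) = 0.55 / 3.1129 = 0.1767
  r[Y,Y] = 1 (diagonal).
  r[Y,Z] = 1.3 / (2.1679 · 2.3875) = 1.3 / 5.1759 = 0.2512
  r[Z,Z] = 1 (diagonal).

R is symmetric with unit diagonal. Assembling:

R = [[1, -0.0177, 0.1767],
 [-0.0177, 1, 0.2512],
 [0.1767, 0.2512, 1]]


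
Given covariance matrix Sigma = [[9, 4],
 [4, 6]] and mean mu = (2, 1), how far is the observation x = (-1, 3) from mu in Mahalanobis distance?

Step 1 — centre the observation: (x - mu) = (-3, 2).

Step 2 — invert Sigma. det(Sigma) = 9·6 - (4)² = 38.
  Sigma^{-1} = (1/det) · [[d, -b], [-b, a]] = [[0.1579, -0.1053],
 [-0.1053, 0.2368]].

Step 3 — form the quadratic (x - mu)^T · Sigma^{-1} · (x - mu):
  Sigma^{-1} · (x - mu) = (-0.6842, 0.7895).
  (x - mu)^T · [Sigma^{-1} · (x - mu)] = (-3)·(-0.6842) + (2)·(0.7895) = 3.6316.

Step 4 — take square root: d = √(3.6316) ≈ 1.9057.

d(x, mu) = √(3.6316) ≈ 1.9057


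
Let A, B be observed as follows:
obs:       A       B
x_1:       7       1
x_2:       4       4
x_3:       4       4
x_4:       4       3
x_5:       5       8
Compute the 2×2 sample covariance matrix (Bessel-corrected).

Step 1 — column means:
  mean(A) = (7 + 4 + 4 + 4 + 5) / 5 = 24/5 = 4.8
  mean(B) = (1 + 4 + 4 + 3 + 8) / 5 = 20/5 = 4

Step 2 — sample covariance S[i,j] = (1/(n-1)) · Σ_k (x_{k,i} - mean_i) · (x_{k,j} - mean_j), with n-1 = 4.
  S[A,A] = ((2.2)·(2.2) + (-0.8)·(-0.8) + (-0.8)·(-0.8) + (-0.8)·(-0.8) + (0.2)·(0.2)) / 4 = 6.8/4 = 1.7
  S[A,B] = ((2.2)·(-3) + (-0.8)·(0) + (-0.8)·(0) + (-0.8)·(-1) + (0.2)·(4)) / 4 = -5/4 = -1.25
  S[B,B] = ((-3)·(-3) + (0)·(0) + (0)·(0) + (-1)·(-1) + (4)·(4)) / 4 = 26/4 = 6.5

S is symmetric (S[j,i] = S[i,j]). Assembling:

S = [[1.7, -1.25],
 [-1.25, 6.5]]
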